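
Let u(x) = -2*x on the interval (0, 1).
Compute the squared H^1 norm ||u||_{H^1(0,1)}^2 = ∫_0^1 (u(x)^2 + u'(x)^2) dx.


||u||_{H^1}^2 = 16/3

The H^1 norm (squared) on an interval (0, L) is
  ||u||_{H^1}^2 = ∫_0^L u(x)^2 dx + ∫_0^L u'(x)^2 dx.
Compute u'(x) = -2.
Then u(x)^2 = 4*x**2 and u'(x)^2 = 4.
Integrate each monomial from 0 to 1 using ∫_0^1 c·x^n dx = c·1^(n+1)/(n+1):
  ∫_0^1 u(x)^2 dx = ∫_0^1 (4*x^2) dx. Term by term:
    ∫_0^1 4*x^2 dx = 4/3.
  ∫_0^1 u'(x)^2 dx = ∫_0^1 (4) dx. Term by term:
    ∫_0^1 4 dx = 4.
Adding: ||u||_{H^1}^2 = 4/3 + 4 = 16/3.


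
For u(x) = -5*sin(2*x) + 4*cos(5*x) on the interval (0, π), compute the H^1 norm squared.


||u||_{H^1(0,π)}^2 = 4160/21 + 541*π/2

u'(x) = -20*sin(5*x) - 10*cos(2*x).
Expand u² and (u')² and integrate term by term on (0, π), using: for integers n ≥ 1, ∫_0^π sin²(nx) dx = ∫_0^π cos²(nx) dx = π/2; for n ≠ n', ∫_0^π sin(nx)sin(n'x) dx = ∫_0^π cos(nx)cos(n'x) dx = 0; and by product-to-sum, ∫_0^π sin(nx)cos(n'x) dx = ½∫_0^π [sin((n+n')x) + sin((n−n')x)] dx, which is 0 when n+n' is even and 2n/(n²−n'²) when n+n' is odd (it need not vanish on (0, π)).
  u² squared terms: (-5)²·∫sin(2x)² dx = 25·π/2 = 25*π/2;  (4)²·∫cos(5x)² dx = 16·π/2 = 8*π.
  u² cross terms: 2·(-5)·(4)·∫sin(2x)·cos(5x) dx = -40·(-4/21) = 160/21.
  So ∫_0^π u² dx = 25*π/2 + 8*π + 160/21 = 160/21 + 41*π/2.
  (u')² squared terms: (-20)²·∫sin(5x)² dx = 400·π/2 = 200*π;  (-10)²·∫cos(2x)² dx = 100·π/2 = 50*π.
  (u')² cross terms: 2·(-20)·(-10)·∫sin(5x)·cos(2x) dx = 400·(10/21) = 4000/21.
  So ∫_0^π (u')² dx = 200*π + 50*π + 4000/21 = 4000/21 + 250*π.
||u||_{H^1}^2 = (160/21 + 41*π/2) + (4000/21 + 250*π) = 4160/21 + 541*π/2.


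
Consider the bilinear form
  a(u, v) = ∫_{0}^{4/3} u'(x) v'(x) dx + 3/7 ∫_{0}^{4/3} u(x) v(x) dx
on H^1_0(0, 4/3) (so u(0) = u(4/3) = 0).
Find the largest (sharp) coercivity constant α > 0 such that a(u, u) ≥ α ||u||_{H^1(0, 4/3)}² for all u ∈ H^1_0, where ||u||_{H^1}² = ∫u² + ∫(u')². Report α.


α = 3*(16 + 21*π^2)/(7*(16 + 9*π^2))

Coercivity of a(·,·) on H^1_0(0, 4/3) means a(u, u) ≥ α ||u||_{H^1}² for every u ∈ H^1_0.
The interval has length L = 4/3, and Poincaré/coercivity depend only on L. Here a(u, u) = ∫(u')² + (3/7)·∫u².
Here 0 < c = 3/7 < 1. The condition a(u,u) ≥ α||u||_{H^1}² reads (1−α)∫(u')² ≥ (α−c)∫u². Any admissible α is ≤ 1 (rapidly oscillating u have ∫u²/∫(u')² → 0), and α = 1 would force 0 ≥ (1−c)∫u², impossible since c < 1; so 1−α > 0. By the sharp Poincaré inequality on H^1_0 of an interval of length L, ∫(u')² ≥ (π/L)²∫u² with equality for the first sine mode sin(π(x−x₀)/L) (x₀ the left endpoint), so the inequality holds for all u iff (1−α)(π/L)² ≥ α − c, i.e. α ≤ ((π/L)² + c)/((π/L)² + 1) = (1 + c(L/π)²)/(1 + (L/π)²). With (π/L)² = 9*π^2/16 and c = 3/7, the largest admissible constant is α = ((π/L)² + c)/((π/L)² + 1).
Simplifying, α = 3*(16 + 21*π^2)/(7*(16 + 9*π^2)).


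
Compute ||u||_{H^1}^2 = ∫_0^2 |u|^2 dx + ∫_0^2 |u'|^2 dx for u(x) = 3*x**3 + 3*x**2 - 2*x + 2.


||u||_{H^1}^2 = 134656/105

The H^1 norm (squared) on an interval (0, L) is
  ||u||_{H^1}^2 = ∫_0^L u(x)^2 dx + ∫_0^L u'(x)^2 dx.
Compute u'(x) = 9*x**2 + 6*x - 2.
Then u(x)^2 = 9*x**6 + 18*x**5 - 3*x**4 + 16*x**2 - 8*x + 4 and u'(x)^2 = 81*x**4 + 108*x**3 - 24*x + 4.
Integrate each monomial from 0 to 2 using ∫_0^2 c·x^n dx = c·2^(n+1)/(n+1):
  ∫_0^2 u(x)^2 dx = ∫_0^2 (9*x^6 + 18*x^5 - 3*x^4 + 16*x^2 - 8*x + 4) dx. Term by term:
    ∫_0^2 9*x^6 dx = 1152/7;  ∫_0^2 18*x^5 dx = 192;  ∫_0^2 -3*x^4 dx = -96/5;
    ∫_0^2 16*x^2 dx = 128/3;  ∫_0^2 -8*x dx = -16;  ∫_0^2 4 dx = 8.
  Sum: 1152/7 + 192 − 96/5 + 128/3 − 16 + 8 = 39064/105.
  ∫_0^2 u'(x)^2 dx = ∫_0^2 (81*x^4 + 108*x^3 - 24*x + 4) dx. Term by term:
    ∫_0^2 81*x^4 dx = 2592/5;  ∫_0^2 108*x^3 dx = 432;  ∫_0^2 -24*x dx = -48;
    ∫_0^2 4 dx = 8.
  Sum: 2592/5 + 432 − 48 + 8 = 4552/5.
Adding: ||u||_{H^1}^2 = 39064/105 + 4552/5 = 134656/105.


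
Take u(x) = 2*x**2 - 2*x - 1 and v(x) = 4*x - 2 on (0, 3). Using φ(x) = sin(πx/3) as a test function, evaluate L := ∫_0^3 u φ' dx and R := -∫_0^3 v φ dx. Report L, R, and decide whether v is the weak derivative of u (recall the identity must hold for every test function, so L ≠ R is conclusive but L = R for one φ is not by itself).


LHS = -24/π, RHS = -24/π. Yes, v = u' weakly.

u(x) = 2*x**2 - 2*x - 1, classical derivative u'(x) = 4*x - 2.
φ(x) = sin(πx/3), so φ'(x) = π*cos(π*x/3)/3.
Note φ(0) = φ(3) = 0, so the boundary term u·φ vanishes.
LHS = ∫_0^3 u(x) φ'(x) dx = ∫_0^3 (2*π*x^2*cos(π*x/3)/3 - 2*π*x*cos(π*x/3)/3 - π*cos(π*x/3)/3) dx. Term by term:
  ∫_0^3 -π*cos(π*x/3)/3 dx = 0;  ∫_0^3 -2*π*x*cos(π*x/3)/3 dx = 12/π;  ∫_0^3 2*π*x^2*cos(π*x/3)/3 dx = -36/π.
Sum: 0 + 12/π − 36/π = -24/π.
So LHS = -24/π.
∫_0^3 v(x) φ(x) dx = ∫_0^3 (4*x*sin(π*x/3) - 2*sin(π*x/3)) dx. Term by term:
  ∫_0^3 -2*sin(π*x/3) dx = -12/π;  ∫_0^3 4*x*sin(π*x/3) dx = 36/π.
Sum: -12/π + 36/π = 24/π.
So RHS = -∫_0^3 v(x) φ(x) dx = -24/π.
LHS = RHS, so the identity holds for this test φ.
Moreover u is smooth here and v(x) = u'(x) = 4*x - 2 pointwise, so the identity holds for every test function. Hence v is the weak derivative of u.


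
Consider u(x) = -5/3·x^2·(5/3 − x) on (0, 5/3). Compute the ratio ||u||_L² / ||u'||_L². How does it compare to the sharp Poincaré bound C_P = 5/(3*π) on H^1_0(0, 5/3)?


||u||_L² / ||u'||_L² = 5*sqrt(14)/42 < C_P = 5/(3*π).

u(x) = -5/3·x^2·(5/3 − x), so u'(x) = 5*x*(9*x - 10)/9.
u(x) = -5/3·x^2·(5/3 − x) vanishes at x = 0 and x = 5/3, so u ∈ H^1_0(0, 5/3). Differentiate via the product rule and integrate the resulting polynomials term by term.
  ∫_0^5/3 u² dx = ∫_0^5/3 (25*x^6/9 - 250*x^5/27 + 625*x^4/81) dx. Term by term:
    ∫_0^5/3 25*x^6/9 dx = 1953125/137781;  ∫_0^5/3 -250*x^5/27 dx = -1953125/59049;  ∫_0^5/3 625*x^4/81 dx = 390625/19683.
  Sum: 1953125/137781 − 1953125/59049 + 390625/19683 = 390625/413343.
  ∫_0^5/3 (u')² dx = ∫_0^5/3 (25*x^4 - 500*x^3/9 + 2500*x^2/81) dx. Term by term:
    ∫_0^5/3 25*x^4 dx = 15625/243;  ∫_0^5/3 -500*x^3/9 dx = -78125/729;  ∫_0^5/3 2500*x^2/81 dx = 312500/6561.
  Sum: 15625/243 − 78125/729 + 312500/6561 = 31250/6561.
∫_0^5/3 u² dx = 390625/413343, so ||u||_L² = 625*sqrt(7)/1701.
∫_0^5/3 (u')² dx = 31250/6561, so ||u'||_L² = 125*sqrt(2)/81.
Ratio ||u||_L² / ||u'||_L² = 5*sqrt(14)/42.
Sharp Poincaré constant on H^1_0(0, 5/3) is C_P = L/π = 5/(3*π), achieved by sin(3*π/5·x).
A polynomial bump cannot attain the sharp Poincaré constant (only the first sine eigenfunction does), so the ratio is strictly less than C_P, consistent with ||u||_L² ≤ C_P ||u'||_L².


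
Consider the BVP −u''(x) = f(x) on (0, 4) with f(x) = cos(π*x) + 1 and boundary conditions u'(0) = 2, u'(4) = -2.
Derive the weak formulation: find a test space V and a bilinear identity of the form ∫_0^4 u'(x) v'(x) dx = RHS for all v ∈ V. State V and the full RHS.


V = H^1(0, 4) (v unrestricted at boundary; u is determined up to an additive constant); weak form: ∫_0^4 u'v' dx = ∫_0^4 (cos(π*x) + 1) v dx − 2·v(4) − 2·v(0) for all v ∈ V.

Multiply both sides by a test function v and integrate from 0 to 4:
  ∫_0^4 −u''(x) v(x) dx = ∫_0^4 f(x) v(x) dx.
Integrate the LHS by parts once:
  ∫_0^4 −u'' v dx = −[u'(x) v(x)]_0^4 + ∫_0^4 u'(x) v'(x) dx.
Thus ∫_0^4 u'(x) v'(x) dx = ∫_0^4 f(x) v(x) dx + [u'(x) v(x)]_0^4.
Choose V so that boundary terms are either known or forced to vanish.
u has inhomogeneous Neumann u'(0) = 2, u'(4) = -2. [u' v]_0^4 = (-2)·v(4) − (2)·v(0) = − 2·v(4) − 2·v(0). Take V = H^1(0, 4); boundary term becomes part of RHS.
Weak formulation: find u (satisfying any essential BC) such that ∫_0^4 u'(x) v'(x) dx = ∫_0^4 f v dx − 2·v(4) − 2·v(0) for all v ∈ V (Neumann data are natural BCs: they enter the RHS as boundary terms).
Substituting f(x) = cos(π*x) + 1, the right-hand side is ∫_0^4 (cos(π*x) + 1) v dx − 2·v(4) − 2·v(0).
Compatibility check (pure Neumann): taking v ≡ 1 ∈ V gives 0 = ∫_0^4 f dx + (-2) − (2), i.e. ∫_0^4 f dx must equal u'(0) − u'(4) = 4. Indeed ∫_0^4 (cos(π*x) + 1) dx = 4, so the data are compatible. The solution is then unique only up to an additive constant (fix it e.g. by requiring ∫_0^4 u dx = 0).


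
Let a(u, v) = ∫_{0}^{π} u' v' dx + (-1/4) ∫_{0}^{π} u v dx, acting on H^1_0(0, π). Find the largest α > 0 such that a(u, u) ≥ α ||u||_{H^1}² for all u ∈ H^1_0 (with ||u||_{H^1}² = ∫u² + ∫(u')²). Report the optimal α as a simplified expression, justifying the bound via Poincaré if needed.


α = 3/8

Coercivity of a(·,·) on H^1_0(0, π) means a(u, u) ≥ α ||u||_{H^1}² for every u ∈ H^1_0.
The interval has length L = π, and Poincaré/coercivity depend only on L. Here a(u, u) = ∫(u')² + (-1/4)·∫u².
Here c = -1/4 < 0 with |c| < (π/L)² = 1, so coercivity still holds. The condition a(u,u) ≥ α||u||_{H^1}² reads (1−α)∫(u')² ≥ (α−c)∫u². Any admissible α is ≤ 1 (rapidly oscillating u have ∫u²/∫(u')² → 0), and α = 1 would force 0 ≥ (1−c)∫u², impossible since c < 1; so 1−α > 0. By the sharp Poincaré inequality on H^1_0 of an interval of length L, ∫(u')² ≥ (π/L)²∫u² with equality for the first sine mode sin(π(x−x₀)/L) (x₀ the left endpoint), so the inequality holds for all u iff (1−α)(π/L)² ≥ α − c, i.e. α ≤ ((π/L)² + c)/((π/L)² + 1) = (1 + c(L/π)²)/(1 + (L/π)²). (Direct route, valid since c ≤ 0: Poincaré gives c∫u² ≥ c(L/π)²∫(u')², so a(u,u) ≥ (1 + c(L/π)²)∫(u')², while ||u||_{H^1}² ≤ (1 + (L/π)²)∫(u')²; dividing yields the same α.) With (π/L)² = 1 and c = -1/4, the largest admissible constant is α = ((π/L)² + c)/((π/L)² + 1).
Simplifying, α = 3/8.


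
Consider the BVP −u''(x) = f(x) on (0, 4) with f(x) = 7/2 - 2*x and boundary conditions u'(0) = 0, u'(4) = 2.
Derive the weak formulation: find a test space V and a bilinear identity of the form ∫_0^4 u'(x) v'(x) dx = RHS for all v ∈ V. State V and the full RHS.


V = H^1(0, 4) (v unrestricted at boundary; u is determined up to an additive constant); weak form: ∫_0^4 u'v' dx = ∫_0^4 (7/2 - 2*x) v dx + 2·v(4) for all v ∈ V.

Multiply both sides by a test function v and integrate from 0 to 4:
  ∫_0^4 −u''(x) v(x) dx = ∫_0^4 f(x) v(x) dx.
Integrate the LHS by parts once:
  ∫_0^4 −u'' v dx = −[u'(x) v(x)]_0^4 + ∫_0^4 u'(x) v'(x) dx.
Thus ∫_0^4 u'(x) v'(x) dx = ∫_0^4 f(x) v(x) dx + [u'(x) v(x)]_0^4.
Choose V so that boundary terms are either known or forced to vanish.
u has inhomogeneous Neumann u'(0) = 0, u'(4) = 2. [u' v]_0^4 = (2)·v(4) − (0)·v(0) = 2·v(4). Take V = H^1(0, 4); boundary term becomes part of RHS.
Weak formulation: find u (satisfying any essential BC) such that ∫_0^4 u'(x) v'(x) dx = ∫_0^4 f v dx + 2·v(4) for all v ∈ V (Neumann data are natural BCs: they enter the RHS as boundary terms).
Substituting f(x) = 7/2 - 2*x, the right-hand side is ∫_0^4 (7/2 - 2*x) v dx + 2·v(4).
Compatibility check (pure Neumann): taking v ≡ 1 ∈ V gives 0 = ∫_0^4 f dx + (2) − (0), i.e. ∫_0^4 f dx must equal u'(0) − u'(4) = -2. Indeed ∫_0^4 (7/2 - 2*x) dx = -2, so the data are compatible. The solution is then unique only up to an additive constant (fix it e.g. by requiring ∫_0^4 u dx = 0).


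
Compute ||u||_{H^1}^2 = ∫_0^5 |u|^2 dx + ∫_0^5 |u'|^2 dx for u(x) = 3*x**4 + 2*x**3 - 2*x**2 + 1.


||u||_{H^1}^2 = 183685585/42

The H^1 norm (squared) on an interval (0, L) is
  ||u||_{H^1}^2 = ∫_0^L u(x)^2 dx + ∫_0^L u'(x)^2 dx.
Compute u'(x) = 12*x**3 + 6*x**2 - 4*x.
Then u(x)^2 = 9*x**8 + 12*x**7 - 8*x**6 - 8*x**5 + 10*x**4 + 4*x**3 - 4*x**2 + 1 and u'(x)^2 = 144*x**6 + 144*x**5 - 60*x**4 - 48*x**3 + 16*x**2.
Integrate each monomial from 0 to 5 using ∫_0^5 c·x^n dx = c·5^(n+1)/(n+1):
  ∫_0^5 u(x)^2 dx = ∫_0^5 (9*x^8 + 12*x^7 - 8*x^6 - 8*x^5 + 10*x^4 + 4*x^3 - 4*x^2 + 1) dx. Term by term:
    ∫_0^5 9*x^8 dx = 1953125;  ∫_0^5 12*x^7 dx = 1171875/2;  ∫_0^5 -8*x^6 dx = -625000/7;
    ∫_0^5 -8*x^5 dx = -62500/3;  ∫_0^5 10*x^4 dx = 6250;  ∫_0^5 4*x^3 dx = 625;
    ∫_0^5 -4*x^2 dx = -500/3;  ∫_0^5 1 dx = 5.
  Sum: 1953125 + 1171875/2 − 625000/7 − 62500/3 + 6250 + 625 − 500/3 + 5 = 34099195/14.
  ∫_0^5 u'(x)^2 dx = ∫_0^5 (144*x^6 + 144*x^5 - 60*x^4 - 48*x^3 + 16*x^2) dx. Term by term:
    ∫_0^5 144*x^6 dx = 11250000/7;  ∫_0^5 144*x^5 dx = 375000;  ∫_0^5 -60*x^4 dx = -37500;
    ∫_0^5 -48*x^3 dx = -7500;  ∫_0^5 16*x^2 dx = 2000/3.
  Sum: 11250000/7 + 375000 − 37500 − 7500 + 2000/3 = 40694000/21.
Adding: ||u||_{H^1}^2 = 34099195/14 + 40694000/21 = 183685585/42.


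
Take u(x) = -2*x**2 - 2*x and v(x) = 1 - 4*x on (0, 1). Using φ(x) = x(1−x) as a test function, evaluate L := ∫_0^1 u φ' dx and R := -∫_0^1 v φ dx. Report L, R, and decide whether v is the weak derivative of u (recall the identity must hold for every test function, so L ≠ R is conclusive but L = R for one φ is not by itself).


LHS = 2/3, RHS = 1/6. No, v is not the weak derivative of u.

u(x) = -2*x**2 - 2*x, classical derivative u'(x) = -4*x - 2.
φ(x) = x(1−x), so φ'(x) = 1 - 2*x.
Note φ(0) = φ(1) = 0, so the boundary term u·φ vanishes.
LHS = ∫_0^1 u(x) φ'(x) dx = ∫_0^1 (4*x^3 + 2*x^2 - 2*x) dx. Term by term:
  ∫_0^1 4*x^3 dx = 1;  ∫_0^1 2*x^2 dx = 2/3;  ∫_0^1 -2*x dx = -1.
Sum: 1 + 2/3 − 1 = 2/3.
So LHS = 2/3.
∫_0^1 v(x) φ(x) dx = ∫_0^1 (4*x^3 - 5*x^2 + x) dx. Term by term:
  ∫_0^1 4*x^3 dx = 1;  ∫_0^1 -5*x^2 dx = -5/3;  ∫_0^1 x dx = 1/2.
Sum: 1 − 5/3 + 1/2 = -1/6.
So RHS = -∫_0^1 v(x) φ(x) dx = 1/6.
LHS − RHS = 1/2 ≠ 0, so the identity fails.
(For a valid weak derivative the identity must hold for EVERY test function, in particular this one. The failure shows v is NOT the weak derivative of u.)
Correct weak derivative would be u'(x) = -4*x - 2.


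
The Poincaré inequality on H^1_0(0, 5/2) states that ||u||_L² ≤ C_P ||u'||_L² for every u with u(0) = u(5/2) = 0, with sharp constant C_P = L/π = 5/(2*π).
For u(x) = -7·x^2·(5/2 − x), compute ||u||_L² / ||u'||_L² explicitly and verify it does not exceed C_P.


||u||_L² / ||u'||_L² = 5*sqrt(14)/28 < C_P = 5/(2*π).

u(x) = -7·x^2·(5/2 − x), so u'(x) = 7*x*(3*x - 5).
u(x) = -7·x^2·(5/2 − x) vanishes at x = 0 and x = 5/2, so u ∈ H^1_0(0, 5/2). Differentiate via the product rule and integrate the resulting polynomials term by term.
  ∫_0^5/2 u² dx = ∫_0^5/2 (49*x^6 - 245*x^5 + 1225*x^4/4) dx. Term by term:
    ∫_0^5/2 49*x^6 dx = 546875/128;  ∫_0^5/2 -245*x^5 dx = -3828125/384;  ∫_0^5/2 1225*x^4/4 dx = 765625/128.
  Sum: 546875/128 − 3828125/384 + 765625/128 = 109375/384.
  ∫_0^5/2 (u')² dx = ∫_0^5/2 (441*x^4 - 1470*x^3 + 1225*x^2) dx. Term by term:
    ∫_0^5/2 441*x^4 dx = 275625/32;  ∫_0^5/2 -1470*x^3 dx = -459375/32;  ∫_0^5/2 1225*x^2 dx = 153125/24.
  Sum: 275625/32 − 459375/32 + 153125/24 = 30625/48.
∫_0^5/2 u² dx = 109375/384, so ||u||_L² = 125*sqrt(42)/48.
∫_0^5/2 (u')² dx = 30625/48, so ||u'||_L² = 175*sqrt(3)/12.
Ratio ||u||_L² / ||u'||_L² = 5*sqrt(14)/28.
Sharp Poincaré constant on H^1_0(0, 5/2) is C_P = L/π = 5/(2*π), achieved by sin(2*π/5·x).
A polynomial bump cannot attain the sharp Poincaré constant (only the first sine eigenfunction does), so the ratio is strictly less than C_P, consistent with ||u||_L² ≤ C_P ||u'||_L².


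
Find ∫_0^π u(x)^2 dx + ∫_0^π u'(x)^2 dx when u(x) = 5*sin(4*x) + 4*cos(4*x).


||u||_{H^1(0,π)}^2 = 697*π/2

u'(x) = -16*sin(4*x) + 20*cos(4*x).
Expand u² and (u')² and integrate term by term on (0, π), using: for integers n ≥ 1, ∫_0^π sin²(nx) dx = ∫_0^π cos²(nx) dx = π/2; for n ≠ n', ∫_0^π sin(nx)sin(n'x) dx = ∫_0^π cos(nx)cos(n'x) dx = 0; and by product-to-sum, ∫_0^π sin(nx)cos(n'x) dx = ½∫_0^π [sin((n+n')x) + sin((n−n')x)] dx, which is 0 when n+n' is even and 2n/(n²−n'²) when n+n' is odd (it need not vanish on (0, π)).
  u² squared terms: (4)²·∫cos(4x)² dx = 16·π/2 = 8*π;  (5)²·∫sin(4x)² dx = 25·π/2 = 25*π/2.
  u² cross terms: 2·(4)·(5)·∫cos(4x)·sin(4x) dx = 40·(0) = 0.
  So ∫_0^π u² dx = 8*π + 25*π/2 + 0 = 41*π/2.
  (u')² squared terms: (-16)²·∫sin(4x)² dx = 256·π/2 = 128*π;  (20)²·∫cos(4x)² dx = 400·π/2 = 200*π.
  (u')² cross terms: 2·(-16)·(20)·∫sin(4x)·cos(4x) dx = -640·(0) = 0.
  So ∫_0^π (u')² dx = 128*π + 200*π + 0 = 328*π.
||u||_{H^1}^2 = (41*π/2) + (328*π) = 697*π/2.


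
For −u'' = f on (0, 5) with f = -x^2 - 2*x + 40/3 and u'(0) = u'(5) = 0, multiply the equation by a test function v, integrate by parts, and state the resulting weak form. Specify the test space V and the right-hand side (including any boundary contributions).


V = H^1(0, 5) (no boundary constraint on v; u is determined up to an additive constant); weak form: ∫_0^5 u'v' dx = ∫_0^5 (-x^2 - 2*x + 40/3) v dx for all v ∈ V.

Multiply both sides by a test function v and integrate from 0 to 5:
  ∫_0^5 −u''(x) v(x) dx = ∫_0^5 f(x) v(x) dx.
Integrate the LHS by parts once:
  ∫_0^5 −u'' v dx = −[u'(x) v(x)]_0^5 + ∫_0^5 u'(x) v'(x) dx.
Thus ∫_0^5 u'(x) v'(x) dx = ∫_0^5 f(x) v(x) dx + [u'(x) v(x)]_0^5.
Choose V so that boundary terms are either known or forced to vanish.
u has homogeneous Neumann: u'(0) = u'(5) = 0. So [u' v]_0^5 = 0·v(5) − 0·v(0) = 0 for any v; take V = H^1(0, 5).
Weak formulation: find u (satisfying any essential BC) such that ∫_0^5 u'(x) v'(x) dx = ∫_0^5 f v dx for all v ∈ V (homogeneous Neumann, so boundary terms vanish).
Substituting f(x) = -x^2 - 2*x + 40/3, the right-hand side is ∫_0^5 (-x^2 - 2*x + 40/3) v dx.
Compatibility check (pure Neumann): taking v ≡ 1 ∈ V gives 0 = ∫_0^5 f dx + (0) − (0), i.e. ∫_0^5 f dx must equal u'(0) − u'(5) = 0. Indeed ∫_0^5 (-x^2 - 2*x + 40/3) dx = 0, so the data are compatible. The solution is then unique only up to an additive constant (fix it e.g. by requiring ∫_0^5 u dx = 0).


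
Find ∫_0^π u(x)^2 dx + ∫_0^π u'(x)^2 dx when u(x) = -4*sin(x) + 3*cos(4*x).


||u||_{H^1(0,π)}^2 = 272/5 + 185*π/2

u'(x) = -12*sin(4*x) - 4*cos(x).
Expand u² and (u')² and integrate term by term on (0, π), using: for integers n ≥ 1, ∫_0^π sin²(nx) dx = ∫_0^π cos²(nx) dx = π/2; for n ≠ n', ∫_0^π sin(nx)sin(n'x) dx = ∫_0^π cos(nx)cos(n'x) dx = 0; and by product-to-sum, ∫_0^π sin(nx)cos(n'x) dx = ½∫_0^π [sin((n+n')x) + sin((n−n')x)] dx, which is 0 when n+n' is even and 2n/(n²−n'²) when n+n' is odd (it need not vanish on (0, π)).
  u² squared terms: (-4)²·∫sin(x)² dx = 16·π/2 = 8*π;  (3)²·∫cos(4x)² dx = 9·π/2 = 9*π/2.
  u² cross terms: 2·(-4)·(3)·∫sin(x)·cos(4x) dx = -24·(-2/15) = 16/5.
  So ∫_0^π u² dx = 8*π + 9*π/2 + 16/5 = 16/5 + 25*π/2.
  (u')² squared terms: (-12)²·∫sin(4x)² dx = 144·π/2 = 72*π;  (-4)²·∫cos(x)² dx = 16·π/2 = 8*π.
  (u')² cross terms: 2·(-12)·(-4)·∫sin(4x)·cos(x) dx = 96·(8/15) = 256/5.
  So ∫_0^π (u')² dx = 72*π + 8*π + 256/5 = 256/5 + 80*π.
||u||_{H^1}^2 = (16/5 + 25*π/2) + (256/5 + 80*π) = 272/5 + 185*π/2.


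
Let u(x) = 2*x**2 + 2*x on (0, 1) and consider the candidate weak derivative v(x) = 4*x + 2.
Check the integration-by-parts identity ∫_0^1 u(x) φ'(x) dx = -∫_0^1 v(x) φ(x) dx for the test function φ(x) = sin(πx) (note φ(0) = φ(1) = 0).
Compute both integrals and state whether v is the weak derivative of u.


LHS = -8/π, RHS = -8/π. Yes, v = u' weakly.

u(x) = 2*x**2 + 2*x, classical derivative u'(x) = 4*x + 2.
φ(x) = sin(πx), so φ'(x) = π*cos(π*x).
Note φ(0) = φ(1) = 0, so the boundary term u·φ vanishes.
LHS = ∫_0^1 u(x) φ'(x) dx = ∫_0^1 (2*π*x^2*cos(π*x) + 2*π*x*cos(π*x)) dx. Term by term:
  ∫_0^1 2*π*x*cos(π*x) dx = -4/π;  ∫_0^1 2*π*x^2*cos(π*x) dx = -4/π.
Sum: -4/π − 4/π = -8/π.
So LHS = -8/π.
∫_0^1 v(x) φ(x) dx = ∫_0^1 (4*x*sin(π*x) + 2*sin(π*x)) dx. Term by term:
  ∫_0^1 2*sin(π*x) dx = 4/π;  ∫_0^1 4*x*sin(π*x) dx = 4/π.
Sum: 4/π + 4/π = 8/π.
So RHS = -∫_0^1 v(x) φ(x) dx = -8/π.
LHS = RHS, so the identity holds for this test φ.
Moreover u is smooth here and v(x) = u'(x) = 4*x + 2 pointwise, so the identity holds for every test function. Hence v is the weak derivative of u.


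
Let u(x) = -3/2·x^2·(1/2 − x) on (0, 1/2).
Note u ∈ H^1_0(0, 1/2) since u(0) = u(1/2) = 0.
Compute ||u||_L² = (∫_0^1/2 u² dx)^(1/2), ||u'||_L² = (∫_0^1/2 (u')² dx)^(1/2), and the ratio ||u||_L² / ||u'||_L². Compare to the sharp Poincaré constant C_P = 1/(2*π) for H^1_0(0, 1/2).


||u||_L² / ||u'||_L² = sqrt(14)/28 < C_P = 1/(2*π).

u(x) = -3/2·x^2·(1/2 − x), so u'(x) = 3*x*(3*x - 1)/2.
u(x) = -3/2·x^2·(1/2 − x) vanishes at x = 0 and x = 1/2, so u ∈ H^1_0(0, 1/2). Differentiate via the product rule and integrate the resulting polynomials term by term.
  ∫_0^1/2 u² dx = ∫_0^1/2 (9*x^6/4 - 9*x^5/4 + 9*x^4/16) dx. Term by term:
    ∫_0^1/2 9*x^6/4 dx = 9/3584;  ∫_0^1/2 -9*x^5/4 dx = -3/512;  ∫_0^1/2 9*x^4/16 dx = 9/2560.
  Sum: 9/3584 − 3/512 + 9/2560 = 3/17920.
  ∫_0^1/2 (u')² dx = ∫_0^1/2 (81*x^4/4 - 27*x^3/2 + 9*x^2/4) dx. Term by term:
    ∫_0^1/2 81*x^4/4 dx = 81/640;  ∫_0^1/2 -27*x^3/2 dx = -27/128;  ∫_0^1/2 9*x^2/4 dx = 3/32.
  Sum: 81/640 − 27/128 + 3/32 = 3/320.
∫_0^1/2 u² dx = 3/17920, so ||u||_L² = sqrt(210)/1120.
∫_0^1/2 (u')² dx = 3/320, so ||u'||_L² = sqrt(15)/40.
Ratio ||u||_L² / ||u'||_L² = sqrt(14)/28.
Sharp Poincaré constant on H^1_0(0, 1/2) is C_P = L/π = 1/(2*π), achieved by sin(2*π·x).
A polynomial bump cannot attain the sharp Poincaré constant (only the first sine eigenfunction does), so the ratio is strictly less than C_P, consistent with ||u||_L² ≤ C_P ||u'||_L².


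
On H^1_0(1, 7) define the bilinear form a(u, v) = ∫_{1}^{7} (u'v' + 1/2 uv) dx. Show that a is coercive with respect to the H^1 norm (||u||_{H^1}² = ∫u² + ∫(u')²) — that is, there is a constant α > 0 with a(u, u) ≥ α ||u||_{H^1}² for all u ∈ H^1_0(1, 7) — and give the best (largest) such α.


α = (π^2 + 18)/(π^2 + 36)

Coercivity of a(·,·) on H^1_0(1, 7) means a(u, u) ≥ α ||u||_{H^1}² for every u ∈ H^1_0.
The interval has length L = 6, and Poincaré/coercivity depend only on L. Here a(u, u) = ∫(u')² + (1/2)·∫u².
Here 0 < c = 1/2 < 1. The condition a(u,u) ≥ α||u||_{H^1}² reads (1−α)∫(u')² ≥ (α−c)∫u². Any admissible α is ≤ 1 (rapidly oscillating u have ∫u²/∫(u')² → 0), and α = 1 would force 0 ≥ (1−c)∫u², impossible since c < 1; so 1−α > 0. By the sharp Poincaré inequality on H^1_0 of an interval of length L, ∫(u')² ≥ (π/L)²∫u² with equality for the first sine mode sin(π(x−x₀)/L) (x₀ the left endpoint), so the inequality holds for all u iff (1−α)(π/L)² ≥ α − c, i.e. α ≤ ((π/L)² + c)/((π/L)² + 1) = (1 + c(L/π)²)/(1 + (L/π)²). With (π/L)² = π^2/36 and c = 1/2, the largest admissible constant is α = ((π/L)² + c)/((π/L)² + 1).
Simplifying, α = (π^2 + 18)/(π^2 + 36).


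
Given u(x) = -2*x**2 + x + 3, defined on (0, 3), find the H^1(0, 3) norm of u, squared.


||u||_{H^1}^2 = 897/5

The H^1 norm (squared) on an interval (0, L) is
  ||u||_{H^1}^2 = ∫_0^L u(x)^2 dx + ∫_0^L u'(x)^2 dx.
Compute u'(x) = 1 - 4*x.
Then u(x)^2 = 4*x**4 - 4*x**3 - 11*x**2 + 6*x + 9 and u'(x)^2 = 16*x**2 - 8*x + 1.
Integrate each monomial from 0 to 3 using ∫_0^3 c·x^n dx = c·3^(n+1)/(n+1):
  ∫_0^3 u(x)^2 dx = ∫_0^3 (4*x^4 - 4*x^3 - 11*x^2 + 6*x + 9) dx. Term by term:
    ∫_0^3 4*x^4 dx = 972/5;  ∫_0^3 -4*x^3 dx = -81;  ∫_0^3 -11*x^2 dx = -99;
    ∫_0^3 6*x dx = 27;  ∫_0^3 9 dx = 27.
  Sum: 972/5 − 81 − 99 + 27 + 27 = 342/5.
  ∫_0^3 u'(x)^2 dx = ∫_0^3 (16*x^2 - 8*x + 1) dx. Term by term:
    ∫_0^3 16*x^2 dx = 144;  ∫_0^3 -8*x dx = -36;  ∫_0^3 1 dx = 3.
  Sum: 144 − 36 + 3 = 111.
Adding: ||u||_{H^1}^2 = 342/5 + 111 = 897/5.


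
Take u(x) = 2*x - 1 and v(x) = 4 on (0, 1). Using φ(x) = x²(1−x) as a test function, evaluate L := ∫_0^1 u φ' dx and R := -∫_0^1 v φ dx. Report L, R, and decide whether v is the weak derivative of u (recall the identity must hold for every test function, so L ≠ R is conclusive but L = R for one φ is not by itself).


LHS = -1/6, RHS = -1/3. No, v is not the weak derivative of u.

u(x) = 2*x - 1, classical derivative u'(x) = 2.
φ(x) = x²(1−x), so φ'(x) = x*(2 - 3*x).
Note φ(0) = φ(1) = 0, so the boundary term u·φ vanishes.
LHS = ∫_0^1 u(x) φ'(x) dx = ∫_0^1 (-6*x^3 + 7*x^2 - 2*x) dx. Term by term:
  ∫_0^1 -6*x^3 dx = -3/2;  ∫_0^1 7*x^2 dx = 7/3;  ∫_0^1 -2*x dx = -1.
Sum: -3/2 + 7/3 − 1 = -1/6.
So LHS = -1/6.
∫_0^1 v(x) φ(x) dx = ∫_0^1 (-4*x^3 + 4*x^2) dx. Term by term:
  ∫_0^1 -4*x^3 dx = -1;  ∫_0^1 4*x^2 dx = 4/3.
Sum: -1 + 4/3 = 1/3.
So RHS = -∫_0^1 v(x) φ(x) dx = -1/3.
LHS − RHS = 1/6 ≠ 0, so the identity fails.
(For a valid weak derivative the identity must hold for EVERY test function, in particular this one. The failure shows v is NOT the weak derivative of u.)
Correct weak derivative would be u'(x) = 2.


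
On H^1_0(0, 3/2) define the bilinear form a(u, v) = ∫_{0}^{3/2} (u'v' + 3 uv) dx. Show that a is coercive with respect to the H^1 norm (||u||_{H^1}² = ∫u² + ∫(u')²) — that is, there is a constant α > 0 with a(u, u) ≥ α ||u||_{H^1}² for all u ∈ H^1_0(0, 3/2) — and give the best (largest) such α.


α = 1

Coercivity of a(·,·) on H^1_0(0, 3/2) means a(u, u) ≥ α ||u||_{H^1}² for every u ∈ H^1_0.
The interval has length L = 3/2, and Poincaré/coercivity depend only on L. Here a(u, u) = ∫(u')² + (3)·∫u².
Here c = 3 ≥ 1, so a(u,u) = ∫(u')² + c∫u² ≥ ∫(u')² + ∫u² = ||u||_{H^1}², i.e. α = 1 works. No larger α is possible: a(u,u) ≥ α||u||_{H^1}² means (1−α)∫(u')² ≥ (α−c)∫u², and for the modes u_n = sin(nπ(x−x₀)/L) (x₀ the left endpoint) one has ∫u_n²/∫(u_n')² = (L/(nπ))² → 0, so a(u_n,u_n)/||u_n||_{H^1}² → 1. Hence the optimal constant is α = 1.
Therefore α = 1.


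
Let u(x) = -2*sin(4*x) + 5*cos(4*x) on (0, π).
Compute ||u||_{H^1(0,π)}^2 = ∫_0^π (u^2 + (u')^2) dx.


||u||_{H^1(0,π)}^2 = 493*π/2

u'(x) = -20*sin(4*x) - 8*cos(4*x).
Expand u² and (u')² and integrate term by term on (0, π), using: for integers n ≥ 1, ∫_0^π sin²(nx) dx = ∫_0^π cos²(nx) dx = π/2; for n ≠ n', ∫_0^π sin(nx)sin(n'x) dx = ∫_0^π cos(nx)cos(n'x) dx = 0; and by product-to-sum, ∫_0^π sin(nx)cos(n'x) dx = ½∫_0^π [sin((n+n')x) + sin((n−n')x)] dx, which is 0 when n+n' is even and 2n/(n²−n'²) when n+n' is odd (it need not vanish on (0, π)).
  u² squared terms: (-2)²·∫sin(4x)² dx = 4·π/2 = 2*π;  (5)²·∫cos(4x)² dx = 25·π/2 = 25*π/2.
  u² cross terms: 2·(-2)·(5)·∫sin(4x)·cos(4x) dx = -20·(0) = 0.
  So ∫_0^π u² dx = 2*π + 25*π/2 + 0 = 29*π/2.
  (u')² squared terms: (-20)²·∫sin(4x)² dx = 400·π/2 = 200*π;  (-8)²·∫cos(4x)² dx = 64·π/2 = 32*π.
  (u')² cross terms: 2·(-20)·(-8)·∫sin(4x)·cos(4x) dx = 320·(0) = 0.
  So ∫_0^π (u')² dx = 200*π + 32*π + 0 = 232*π.
||u||_{H^1}^2 = (29*π/2) + (232*π) = 493*π/2.


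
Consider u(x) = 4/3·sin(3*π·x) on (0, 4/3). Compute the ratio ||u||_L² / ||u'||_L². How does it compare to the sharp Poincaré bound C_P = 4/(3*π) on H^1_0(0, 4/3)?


||u||_L² / ||u'||_L² = 1/(3*π) < C_P = 4/(3*π).

u(x) = 4/3·sin(3*π·x), so u'(x) = 4*π*cos(3*π*x).
Writing u(x) = A·sin(kπx/L) with A = 4/3 and k = 4, use ∫_0^L sin²(kπx/L) dx = L/2 and ∫_0^L cos²(kπx/L) dx = L/2.
u² = 16/9·sin²(3*π·x) and (u')² = 16*π^2·cos²(3*π·x), and each of sin², cos² integrates to L/2 = 2/3 over (0, 4/3).
∫_0^4/3 u² dx = 32/27, so ||u||_L² = 4*sqrt(6)/9.
∫_0^4/3 (u')² dx = 32*π^2/3, so ||u'||_L² = 4*sqrt(6)*π/3.
Ratio ||u||_L² / ||u'||_L² = 1/(3*π).
Sharp Poincaré constant on H^1_0(0, 4/3) is C_P = L/π = 4/(3*π), achieved by sin(3*π/4·x).
This is the k = 4 harmonic; the ratio L/(kπ) is strictly less than C_P = L/π, consistent with the sharp inequality ||u||_L² ≤ C_P ||u'||_L².


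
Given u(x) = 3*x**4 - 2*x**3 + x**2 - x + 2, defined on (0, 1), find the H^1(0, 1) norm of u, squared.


||u||_{H^1}^2 = 143/15

The H^1 norm (squared) on an interval (0, L) is
  ||u||_{H^1}^2 = ∫_0^L u(x)^2 dx + ∫_0^L u'(x)^2 dx.
Compute u'(x) = 12*x**3 - 6*x**2 + 2*x - 1.
Then u(x)^2 = 9*x**8 - 12*x**7 + 10*x**6 - 10*x**5 + 17*x**4 - 10*x**3 + 5*x**2 - 4*x + 4 and u'(x)^2 = 144*x**6 - 144*x**5 + 84*x**4 - 48*x**3 + 16*x**2 - 4*x + 1.
Integrate each monomial from 0 to 1 using ∫_0^1 c·x^n dx = c·1^(n+1)/(n+1):
  ∫_0^1 u(x)^2 dx = ∫_0^1 (9*x^8 - 12*x^7 + 10*x^6 - 10*x^5 + 17*x^4 - 10*x^3 + 5*x^2 - 4*x + 4) dx. Term by term:
    ∫_0^1 9*x^8 dx = 1;  ∫_0^1 -12*x^7 dx = -3/2;  ∫_0^1 10*x^6 dx = 10/7;
    ∫_0^1 -10*x^5 dx = -5/3;  ∫_0^1 17*x^4 dx = 17/5;  ∫_0^1 -10*x^3 dx = -5/2;
    ∫_0^1 5*x^2 dx = 5/3;  ∫_0^1 -4*x dx = -2;  ∫_0^1 4 dx = 4.
  Sum: 1 − 3/2 + 10/7 − 5/3 + 17/5 − 5/2 + 5/3 − 2 + 4 = 134/35.
  ∫_0^1 u'(x)^2 dx = ∫_0^1 (144*x^6 - 144*x^5 + 84*x^4 - 48*x^3 + 16*x^2 - 4*x + 1) dx. Term by term:
    ∫_0^1 144*x^6 dx = 144/7;  ∫_0^1 -144*x^5 dx = -24;  ∫_0^1 84*x^4 dx = 84/5;
    ∫_0^1 -48*x^3 dx = -12;  ∫_0^1 16*x^2 dx = 16/3;  ∫_0^1 -4*x dx = -2;
    ∫_0^1 1 dx = 1.
  Sum: 144/7 − 24 + 84/5 − 12 + 16/3 − 2 + 1 = 599/105.
Adding: ||u||_{H^1}^2 = 134/35 + 599/105 = 143/15.


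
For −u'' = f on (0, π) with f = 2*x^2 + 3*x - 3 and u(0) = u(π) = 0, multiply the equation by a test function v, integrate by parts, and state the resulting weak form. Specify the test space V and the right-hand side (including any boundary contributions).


V = H^1_0(0, π) (so v(0) = v(π) = 0); weak form: ∫_0^π u'v' dx = ∫_0^π (2*x^2 + 3*x - 3) v dx for all v ∈ V.

Multiply both sides by a test function v and integrate from 0 to π:
  ∫_0^π −u''(x) v(x) dx = ∫_0^π f(x) v(x) dx.
Integrate the LHS by parts once:
  ∫_0^π −u'' v dx = −[u'(x) v(x)]_0^π + ∫_0^π u'(x) v'(x) dx.
Thus ∫_0^π u'(x) v'(x) dx = ∫_0^π f(x) v(x) dx + [u'(x) v(x)]_0^π.
Choose V so that boundary terms are either known or forced to vanish.
u is Dirichlet: u(0) = u(π) = 0. Let V = H^1_0(0, π); then v(0) = v(π) = 0, and [u' v]_0^π = 0.
Weak formulation: find u (satisfying any essential BC) such that ∫_0^π u'(x) v'(x) dx = ∫_0^π f v dx for all v ∈ V.
Substituting f(x) = 2*x^2 + 3*x - 3, the right-hand side is ∫_0^π (2*x^2 + 3*x - 3) v dx.


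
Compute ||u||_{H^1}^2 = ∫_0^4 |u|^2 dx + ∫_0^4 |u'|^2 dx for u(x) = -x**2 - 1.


||u||_{H^1}^2 = 1684/5

The H^1 norm (squared) on an interval (0, L) is
  ||u||_{H^1}^2 = ∫_0^L u(x)^2 dx + ∫_0^L u'(x)^2 dx.
Compute u'(x) = -2*x.
Then u(x)^2 = x**4 + 2*x**2 + 1 and u'(x)^2 = 4*x**2.
Integrate each monomial from 0 to 4 using ∫_0^4 c·x^n dx = c·4^(n+1)/(n+1):
  ∫_0^4 u(x)^2 dx = ∫_0^4 (x^4 + 2*x^2 + 1) dx. Term by term:
    ∫_0^4 x^4 dx = 1024/5;  ∫_0^4 2*x^2 dx = 128/3;  ∫_0^4 1 dx = 4.
  Sum: 1024/5 + 128/3 + 4 = 3772/15.
  ∫_0^4 u'(x)^2 dx = ∫_0^4 (4*x^2) dx. Term by term:
    ∫_0^4 4*x^2 dx = 256/3.
Adding: ||u||_{H^1}^2 = 3772/15 + 256/3 = 1684/5.


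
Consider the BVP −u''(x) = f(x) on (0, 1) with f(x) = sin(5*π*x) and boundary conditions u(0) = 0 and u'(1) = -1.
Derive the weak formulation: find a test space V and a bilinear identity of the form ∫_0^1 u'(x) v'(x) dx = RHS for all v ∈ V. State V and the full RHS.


V = {v ∈ H^1(0, 1) : v(0) = 0} (test functions vanish at x = 0 where u is specified); weak form: ∫_0^1 u'v' dx = ∫_0^1 (sin(5*π*x)) v dx − v(1) for all v ∈ V.

Multiply both sides by a test function v and integrate from 0 to 1:
  ∫_0^1 −u''(x) v(x) dx = ∫_0^1 f(x) v(x) dx.
Integrate the LHS by parts once:
  ∫_0^1 −u'' v dx = −[u'(x) v(x)]_0^1 + ∫_0^1 u'(x) v'(x) dx.
Thus ∫_0^1 u'(x) v'(x) dx = ∫_0^1 f(x) v(x) dx + [u'(x) v(x)]_0^1.
Choose V so that boundary terms are either known or forced to vanish.
Mixed BC: u(0) = 0 (Dirichlet) and u'(1) = -1 (Neumann). Define V = {v ∈ H^1(0, 1) : v(0) = 0}. Then [u' v]_0^1 = u'(1)·v(1) − u'(0)·0 = − v(1).
Weak formulation: find u (satisfying any essential BC) such that ∫_0^1 u'(x) v'(x) dx = ∫_0^1 f v dx − v(1) for all v ∈ V (Dirichlet at 0 absorbed into V; Neumann datum at x = 1 contributes the boundary term).
Substituting f(x) = sin(5*π*x), the right-hand side is ∫_0^1 (sin(5*π*x)) v dx − v(1).


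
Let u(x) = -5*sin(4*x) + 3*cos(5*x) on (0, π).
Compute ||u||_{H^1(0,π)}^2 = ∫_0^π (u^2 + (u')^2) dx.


||u||_{H^1(0,π)}^2 = 2080/3 + 659*π/2

u'(x) = -15*sin(5*x) - 20*cos(4*x).
Expand u² and (u')² and integrate term by term on (0, π), using: for integers n ≥ 1, ∫_0^π sin²(nx) dx = ∫_0^π cos²(nx) dx = π/2; for n ≠ n', ∫_0^π sin(nx)sin(n'x) dx = ∫_0^π cos(nx)cos(n'x) dx = 0; and by product-to-sum, ∫_0^π sin(nx)cos(n'x) dx = ½∫_0^π [sin((n+n')x) + sin((n−n')x)] dx, which is 0 when n+n' is even and 2n/(n²−n'²) when n+n' is odd (it need not vanish on (0, π)).
  u² squared terms: (-5)²·∫sin(4x)² dx = 25·π/2 = 25*π/2;  (3)²·∫cos(5x)² dx = 9·π/2 = 9*π/2.
  u² cross terms: 2·(-5)·(3)·∫sin(4x)·cos(5x) dx = -30·(-8/9) = 80/3.
  So ∫_0^π u² dx = 25*π/2 + 9*π/2 + 80/3 = 80/3 + 17*π.
  (u')² squared terms: (-20)²·∫cos(4x)² dx = 400·π/2 = 200*π;  (-15)²·∫sin(5x)² dx = 225·π/2 = 225*π/2.
  (u')² cross terms: 2·(-20)·(-15)·∫cos(4x)·sin(5x) dx = 600·(10/9) = 2000/3.
  So ∫_0^π (u')² dx = 200*π + 225*π/2 + 2000/3 = 2000/3 + 625*π/2.
||u||_{H^1}^2 = (80/3 + 17*π) + (2000/3 + 625*π/2) = 2080/3 + 659*π/2.


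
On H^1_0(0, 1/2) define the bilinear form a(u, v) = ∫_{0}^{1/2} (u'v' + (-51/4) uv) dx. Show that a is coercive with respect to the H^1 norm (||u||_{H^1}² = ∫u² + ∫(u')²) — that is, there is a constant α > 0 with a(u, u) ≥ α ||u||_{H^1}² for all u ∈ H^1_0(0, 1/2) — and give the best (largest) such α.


α = (-51 + 16*π^2)/(4*(1 + 4*π^2))

Coercivity of a(·,·) on H^1_0(0, 1/2) means a(u, u) ≥ α ||u||_{H^1}² for every u ∈ H^1_0.
The interval has length L = 1/2, and Poincaré/coercivity depend only on L. Here a(u, u) = ∫(u')² + (-51/4)·∫u².
Here c = -51/4 < 0 with |c| < (π/L)² = 4*π^2, so coercivity still holds. The condition a(u,u) ≥ α||u||_{H^1}² reads (1−α)∫(u')² ≥ (α−c)∫u². Any admissible α is ≤ 1 (rapidly oscillating u have ∫u²/∫(u')² → 0), and α = 1 would force 0 ≥ (1−c)∫u², impossible since c < 1; so 1−α > 0. By the sharp Poincaré inequality on H^1_0 of an interval of length L, ∫(u')² ≥ (π/L)²∫u² with equality for the first sine mode sin(π(x−x₀)/L) (x₀ the left endpoint), so the inequality holds for all u iff (1−α)(π/L)² ≥ α − c, i.e. α ≤ ((π/L)² + c)/((π/L)² + 1) = (1 + c(L/π)²)/(1 + (L/π)²). (Direct route, valid since c ≤ 0: Poincaré gives c∫u² ≥ c(L/π)²∫(u')², so a(u,u) ≥ (1 + c(L/π)²)∫(u')², while ||u||_{H^1}² ≤ (1 + (L/π)²)∫(u')²; dividing yields the same α.) With (π/L)² = 4*π^2 and c = -51/4, the largest admissible constant is α = ((π/L)² + c)/((π/L)² + 1).
Simplifying, α = (-51 + 16*π^2)/(4*(1 + 4*π^2)).


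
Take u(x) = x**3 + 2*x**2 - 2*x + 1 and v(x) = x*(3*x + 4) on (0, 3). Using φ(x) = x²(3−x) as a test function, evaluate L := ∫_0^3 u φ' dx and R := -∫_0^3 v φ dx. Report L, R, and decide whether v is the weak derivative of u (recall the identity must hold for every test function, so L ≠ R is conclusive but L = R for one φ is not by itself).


LHS = -108, RHS = -243/2. No, v is not the weak derivative of u.

u(x) = x**3 + 2*x**2 - 2*x + 1, classical derivative u'(x) = 3*x**2 + 4*x - 2.
φ(x) = x²(3−x), so φ'(x) = 3*x*(2 - x).
Note φ(0) = φ(3) = 0, so the boundary term u·φ vanishes.
LHS = ∫_0^3 u(x) φ'(x) dx = ∫_0^3 (-3*x^5 + 18*x^3 - 15*x^2 + 6*x) dx. Term by term:
  ∫_0^3 -3*x^5 dx = -729/2;  ∫_0^3 18*x^3 dx = 729/2;  ∫_0^3 -15*x^2 dx = -135;
  ∫_0^3 6*x dx = 27.
Sum: -729/2 + 729/2 − 135 + 27 = -108.
So LHS = -108.
∫_0^3 v(x) φ(x) dx = ∫_0^3 (-3*x^5 + 5*x^4 + 12*x^3) dx. Term by term:
  ∫_0^3 -3*x^5 dx = -729/2;  ∫_0^3 5*x^4 dx = 243;  ∫_0^3 12*x^3 dx = 243.
Sum: -729/2 + 243 + 243 = 243/2.
So RHS = -∫_0^3 v(x) φ(x) dx = -243/2.
LHS − RHS = 27/2 ≠ 0, so the identity fails.
(For a valid weak derivative the identity must hold for EVERY test function, in particular this one. The failure shows v is NOT the weak derivative of u.)
Correct weak derivative would be u'(x) = 3*x**2 + 4*x - 2.


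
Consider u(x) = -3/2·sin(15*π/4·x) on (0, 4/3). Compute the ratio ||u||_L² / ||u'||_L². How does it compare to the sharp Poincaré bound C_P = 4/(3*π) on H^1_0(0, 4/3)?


||u||_L² / ||u'||_L² = 4/(15*π) < C_P = 4/(3*π).

u(x) = -3/2·sin(15*π/4·x), so u'(x) = -45*π*cos(15*π*x/4)/8.
Writing u(x) = A·sin(kπx/L) with A = -3/2 and k = 5, use ∫_0^L sin²(kπx/L) dx = L/2 and ∫_0^L cos²(kπx/L) dx = L/2.
u² = 9/4·sin²(15*π/4·x) and (u')² = 2025*π^2/64·cos²(15*π/4·x), and each of sin², cos² integrates to L/2 = 2/3 over (0, 4/3).
∫_0^4/3 u² dx = 3/2, so ||u||_L² = sqrt(6)/2.
∫_0^4/3 (u')² dx = 675*π^2/32, so ||u'||_L² = 15*sqrt(6)*π/8.
Ratio ||u||_L² / ||u'||_L² = 4/(15*π).
Sharp Poincaré constant on H^1_0(0, 4/3) is C_P = L/π = 4/(3*π), achieved by sin(3*π/4·x).
This is the k = 5 harmonic; the ratio L/(kπ) is strictly less than C_P = L/π, consistent with the sharp inequality ||u||_L² ≤ C_P ||u'||_L².


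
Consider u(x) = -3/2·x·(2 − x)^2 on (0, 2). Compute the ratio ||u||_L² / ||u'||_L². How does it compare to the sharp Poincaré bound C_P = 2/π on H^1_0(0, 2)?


||u||_L² / ||u'||_L² = sqrt(14)/7 < C_P = 2/π.

u(x) = -3/2·x·(2 − x)^2, so u'(x) = 3*(2 - 3*x)*(x/2 - 1).
u(x) = -3/2·x·(2 − x)^2 vanishes at x = 0 and x = 2, so u ∈ H^1_0(0, 2). Differentiate via the product rule and integrate the resulting polynomials term by term.
  ∫_0^2 u² dx = ∫_0^2 (9*x^6/4 - 18*x^5 + 54*x^4 - 72*x^3 + 36*x^2) dx. Term by term:
    ∫_0^2 9*x^6/4 dx = 288/7;  ∫_0^2 -18*x^5 dx = -192;  ∫_0^2 54*x^4 dx = 1728/5;
    ∫_0^2 -72*x^3 dx = -288;  ∫_0^2 36*x^2 dx = 96.
  Sum: 288/7 − 192 + 1728/5 − 288 + 96 = 96/35.
  ∫_0^2 (u')² dx = ∫_0^2 (81*x^4/4 - 108*x^3 + 198*x^2 - 144*x + 36) dx. Term by term:
    ∫_0^2 81*x^4/4 dx = 648/5;  ∫_0^2 -108*x^3 dx = -432;  ∫_0^2 198*x^2 dx = 528;
    ∫_0^2 -144*x dx = -288;  ∫_0^2 36 dx = 72.
  Sum: 648/5 − 432 + 528 − 288 + 72 = 48/5.
∫_0^2 u² dx = 96/35, so ||u||_L² = 4*sqrt(210)/35.
∫_0^2 (u')² dx = 48/5, so ||u'||_L² = 4*sqrt(15)/5.
Ratio ||u||_L² / ||u'||_L² = sqrt(14)/7.
Sharp Poincaré constant on H^1_0(0, 2) is C_P = L/π = 2/π, achieved by sin(π/2·x).
A polynomial bump cannot attain the sharp Poincaré constant (only the first sine eigenfunction does), so the ratio is strictly less than C_P, consistent with ||u||_L² ≤ C_P ||u'||_L².


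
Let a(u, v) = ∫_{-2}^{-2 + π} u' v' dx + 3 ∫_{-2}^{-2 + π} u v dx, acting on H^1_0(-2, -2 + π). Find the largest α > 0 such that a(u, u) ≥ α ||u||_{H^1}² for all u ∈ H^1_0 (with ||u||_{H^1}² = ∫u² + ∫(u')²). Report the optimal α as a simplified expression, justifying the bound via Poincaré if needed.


α = 1

Coercivity of a(·,·) on H^1_0(-2, -2 + π) means a(u, u) ≥ α ||u||_{H^1}² for every u ∈ H^1_0.
The interval has length L = π, and Poincaré/coercivity depend only on L. Here a(u, u) = ∫(u')² + (3)·∫u².
Here c = 3 ≥ 1, so a(u,u) = ∫(u')² + c∫u² ≥ ∫(u')² + ∫u² = ||u||_{H^1}², i.e. α = 1 works. No larger α is possible: a(u,u) ≥ α||u||_{H^1}² means (1−α)∫(u')² ≥ (α−c)∫u², and for the modes u_n = sin(nπ(x−x₀)/L) (x₀ the left endpoint) one has ∫u_n²/∫(u_n')² = (L/(nπ))² → 0, so a(u_n,u_n)/||u_n||_{H^1}² → 1. Hence the optimal constant is α = 1.
Therefore α = 1.
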